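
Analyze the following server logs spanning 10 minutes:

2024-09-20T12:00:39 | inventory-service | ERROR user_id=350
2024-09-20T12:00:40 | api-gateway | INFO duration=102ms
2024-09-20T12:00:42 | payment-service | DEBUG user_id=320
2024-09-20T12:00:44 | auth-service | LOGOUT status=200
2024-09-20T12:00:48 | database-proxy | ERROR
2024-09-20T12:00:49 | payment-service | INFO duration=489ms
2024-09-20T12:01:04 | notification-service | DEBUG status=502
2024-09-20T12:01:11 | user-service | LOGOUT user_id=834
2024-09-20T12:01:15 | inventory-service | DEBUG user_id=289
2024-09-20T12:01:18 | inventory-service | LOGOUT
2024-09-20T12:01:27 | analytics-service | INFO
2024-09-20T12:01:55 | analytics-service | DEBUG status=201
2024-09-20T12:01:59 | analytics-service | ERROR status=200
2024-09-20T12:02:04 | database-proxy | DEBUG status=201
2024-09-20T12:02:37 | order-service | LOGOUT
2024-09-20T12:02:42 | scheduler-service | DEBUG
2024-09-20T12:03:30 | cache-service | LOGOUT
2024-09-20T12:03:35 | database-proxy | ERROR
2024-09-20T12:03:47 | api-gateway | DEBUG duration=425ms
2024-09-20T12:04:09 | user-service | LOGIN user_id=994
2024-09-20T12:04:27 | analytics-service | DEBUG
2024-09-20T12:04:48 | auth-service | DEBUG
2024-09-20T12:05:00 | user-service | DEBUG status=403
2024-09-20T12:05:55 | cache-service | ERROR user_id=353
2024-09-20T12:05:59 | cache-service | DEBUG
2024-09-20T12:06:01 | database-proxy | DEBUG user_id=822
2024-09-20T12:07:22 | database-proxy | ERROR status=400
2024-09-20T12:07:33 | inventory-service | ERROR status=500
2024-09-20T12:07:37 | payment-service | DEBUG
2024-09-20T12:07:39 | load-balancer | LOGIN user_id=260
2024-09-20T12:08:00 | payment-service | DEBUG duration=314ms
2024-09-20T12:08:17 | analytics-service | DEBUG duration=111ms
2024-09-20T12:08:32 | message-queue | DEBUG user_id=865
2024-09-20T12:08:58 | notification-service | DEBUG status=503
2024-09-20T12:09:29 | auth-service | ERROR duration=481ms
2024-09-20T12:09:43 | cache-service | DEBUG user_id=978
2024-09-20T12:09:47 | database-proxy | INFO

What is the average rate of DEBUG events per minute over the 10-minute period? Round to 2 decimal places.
1.8

To calculate the rate:

1. Count total DEBUG events: 18
2. Total time period: 10 minutes
3. Rate = 18 / 10 = 1.8 events per minute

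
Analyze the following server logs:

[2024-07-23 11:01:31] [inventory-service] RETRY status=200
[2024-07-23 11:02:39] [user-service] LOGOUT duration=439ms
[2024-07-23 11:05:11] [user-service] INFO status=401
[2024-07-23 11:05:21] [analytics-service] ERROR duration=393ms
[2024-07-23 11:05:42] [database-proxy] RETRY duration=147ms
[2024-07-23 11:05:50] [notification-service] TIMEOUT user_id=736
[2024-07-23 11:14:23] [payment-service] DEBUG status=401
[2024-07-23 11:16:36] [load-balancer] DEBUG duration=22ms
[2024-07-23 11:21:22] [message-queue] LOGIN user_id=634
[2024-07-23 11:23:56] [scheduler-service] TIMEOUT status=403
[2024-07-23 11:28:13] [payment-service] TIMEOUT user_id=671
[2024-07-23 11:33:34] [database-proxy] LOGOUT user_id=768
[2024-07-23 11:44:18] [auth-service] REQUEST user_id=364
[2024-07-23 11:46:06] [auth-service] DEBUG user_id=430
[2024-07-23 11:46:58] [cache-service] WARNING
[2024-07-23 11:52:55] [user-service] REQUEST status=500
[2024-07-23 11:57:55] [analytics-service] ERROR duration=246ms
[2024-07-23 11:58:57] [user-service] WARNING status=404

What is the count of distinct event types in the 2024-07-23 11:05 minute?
4

To count unique event types:

1. Filter events in the minute starting at 2024-07-23 11:05
2. Extract event types from matching entries
3. Count unique types: 4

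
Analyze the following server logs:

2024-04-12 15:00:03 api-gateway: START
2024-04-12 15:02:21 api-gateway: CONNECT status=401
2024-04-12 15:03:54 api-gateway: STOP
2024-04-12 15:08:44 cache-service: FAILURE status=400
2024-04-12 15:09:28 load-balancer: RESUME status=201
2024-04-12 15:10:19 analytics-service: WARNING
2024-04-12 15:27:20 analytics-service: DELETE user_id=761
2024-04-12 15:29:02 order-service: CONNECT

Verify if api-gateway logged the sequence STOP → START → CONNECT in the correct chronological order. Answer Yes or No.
No

To verify sequence order:

1. Find all events in sequence STOP → START → CONNECT for api-gateway
2. Extract their timestamps
3. Check if timestamps are in ascending order
4. Result: No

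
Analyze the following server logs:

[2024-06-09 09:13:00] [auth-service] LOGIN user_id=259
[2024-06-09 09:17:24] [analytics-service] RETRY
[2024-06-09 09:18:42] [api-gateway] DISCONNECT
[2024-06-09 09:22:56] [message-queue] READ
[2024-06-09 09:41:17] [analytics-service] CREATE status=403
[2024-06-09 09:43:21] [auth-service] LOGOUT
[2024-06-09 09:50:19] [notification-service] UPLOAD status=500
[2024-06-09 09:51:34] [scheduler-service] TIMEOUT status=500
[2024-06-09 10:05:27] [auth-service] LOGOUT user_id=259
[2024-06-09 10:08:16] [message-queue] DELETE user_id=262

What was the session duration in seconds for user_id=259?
3147

To calculate session duration:

1. Find LOGIN event for user_id=259: 2024-06-09 09:13:00
2. Find LOGOUT event for user_id=259: 2024-06-09 10:05:27
3. Session duration: 2024-06-09 10:05:27 - 2024-06-09 09:13:00 = 3147 seconds (52 minutes)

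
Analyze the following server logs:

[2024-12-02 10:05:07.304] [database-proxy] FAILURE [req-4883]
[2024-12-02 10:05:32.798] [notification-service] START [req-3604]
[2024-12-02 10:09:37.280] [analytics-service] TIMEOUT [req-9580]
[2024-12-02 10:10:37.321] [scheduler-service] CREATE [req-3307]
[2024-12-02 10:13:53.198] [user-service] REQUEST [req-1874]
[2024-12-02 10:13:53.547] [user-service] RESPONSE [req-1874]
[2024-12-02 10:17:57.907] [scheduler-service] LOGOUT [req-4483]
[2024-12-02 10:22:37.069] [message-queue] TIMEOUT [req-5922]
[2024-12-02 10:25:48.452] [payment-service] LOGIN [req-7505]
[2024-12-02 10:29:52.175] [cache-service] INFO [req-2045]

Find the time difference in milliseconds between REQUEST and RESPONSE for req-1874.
349

To calculate latency:

1. Find REQUEST with id req-1874: 2024-12-02 10:13:53.198
2. Find RESPONSE with id req-1874: 2024-12-02 10:13:53.547
3. Latency: 2024-12-02 10:13:53.547 - 2024-12-02 10:13:53.198 = 349ms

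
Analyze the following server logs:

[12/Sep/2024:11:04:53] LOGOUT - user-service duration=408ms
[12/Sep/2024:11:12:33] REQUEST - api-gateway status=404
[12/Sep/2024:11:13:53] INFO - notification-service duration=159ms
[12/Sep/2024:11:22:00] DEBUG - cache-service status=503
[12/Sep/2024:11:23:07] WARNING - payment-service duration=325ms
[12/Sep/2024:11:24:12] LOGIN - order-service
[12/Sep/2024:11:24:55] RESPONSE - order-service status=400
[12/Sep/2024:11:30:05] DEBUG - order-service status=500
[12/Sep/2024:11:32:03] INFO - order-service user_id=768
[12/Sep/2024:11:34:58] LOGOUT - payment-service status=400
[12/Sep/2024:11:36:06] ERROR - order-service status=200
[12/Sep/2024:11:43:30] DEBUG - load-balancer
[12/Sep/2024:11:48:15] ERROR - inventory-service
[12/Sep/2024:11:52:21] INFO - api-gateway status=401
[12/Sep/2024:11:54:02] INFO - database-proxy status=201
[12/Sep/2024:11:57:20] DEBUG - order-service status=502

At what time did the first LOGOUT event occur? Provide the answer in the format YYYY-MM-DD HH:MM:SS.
2024-09-12 11:04:53

To find the first event:

1. Filter for all LOGOUT events
2. Sort by timestamp
3. Select the first one
4. Timestamp: 2024-09-12 11:04:53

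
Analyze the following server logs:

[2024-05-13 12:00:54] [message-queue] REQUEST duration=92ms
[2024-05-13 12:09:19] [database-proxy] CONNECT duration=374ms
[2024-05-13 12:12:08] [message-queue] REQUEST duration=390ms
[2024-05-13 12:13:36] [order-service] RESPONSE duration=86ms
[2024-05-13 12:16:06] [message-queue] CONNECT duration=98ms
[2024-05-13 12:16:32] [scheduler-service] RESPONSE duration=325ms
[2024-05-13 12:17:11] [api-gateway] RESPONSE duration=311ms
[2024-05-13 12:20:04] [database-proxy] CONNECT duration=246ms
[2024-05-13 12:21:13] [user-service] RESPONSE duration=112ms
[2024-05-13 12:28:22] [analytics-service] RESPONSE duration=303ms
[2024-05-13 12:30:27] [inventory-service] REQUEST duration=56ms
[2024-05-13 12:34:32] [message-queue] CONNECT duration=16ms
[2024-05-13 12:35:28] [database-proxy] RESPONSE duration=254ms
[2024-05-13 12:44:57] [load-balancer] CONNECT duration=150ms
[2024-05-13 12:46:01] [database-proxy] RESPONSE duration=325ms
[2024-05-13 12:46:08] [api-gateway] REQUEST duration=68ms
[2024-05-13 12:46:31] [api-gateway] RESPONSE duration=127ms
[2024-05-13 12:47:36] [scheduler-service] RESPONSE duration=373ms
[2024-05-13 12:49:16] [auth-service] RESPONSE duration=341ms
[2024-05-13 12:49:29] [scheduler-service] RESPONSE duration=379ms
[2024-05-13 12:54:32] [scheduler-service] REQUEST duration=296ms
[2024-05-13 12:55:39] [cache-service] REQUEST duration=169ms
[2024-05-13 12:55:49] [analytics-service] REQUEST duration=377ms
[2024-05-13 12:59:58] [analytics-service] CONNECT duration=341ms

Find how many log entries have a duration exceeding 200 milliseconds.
14

To count timeouts:

1. Threshold: 200ms
2. Extract duration from each log entry
3. Count entries where duration > 200
4. Timeout count: 14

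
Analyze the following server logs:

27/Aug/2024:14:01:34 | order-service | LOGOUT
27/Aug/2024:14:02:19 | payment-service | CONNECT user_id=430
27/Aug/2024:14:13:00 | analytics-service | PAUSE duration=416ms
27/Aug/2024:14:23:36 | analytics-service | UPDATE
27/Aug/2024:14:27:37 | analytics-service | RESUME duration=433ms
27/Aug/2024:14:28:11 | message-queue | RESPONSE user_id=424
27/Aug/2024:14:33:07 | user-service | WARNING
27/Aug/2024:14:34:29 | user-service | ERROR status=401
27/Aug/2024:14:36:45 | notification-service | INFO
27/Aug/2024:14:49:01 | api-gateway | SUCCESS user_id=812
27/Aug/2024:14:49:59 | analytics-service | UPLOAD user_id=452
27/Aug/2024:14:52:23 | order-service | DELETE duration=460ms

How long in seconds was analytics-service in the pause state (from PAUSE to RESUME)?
877

To calculate state duration:

1. Find PAUSE event for analytics-service: 27/Aug/2024:14:13:00
2. Find RESUME event for analytics-service: 27/Aug/2024:14:27:37
3. Calculate duration: 27/Aug/2024:14:27:37 - 27/Aug/2024:14:13:00 = 877 seconds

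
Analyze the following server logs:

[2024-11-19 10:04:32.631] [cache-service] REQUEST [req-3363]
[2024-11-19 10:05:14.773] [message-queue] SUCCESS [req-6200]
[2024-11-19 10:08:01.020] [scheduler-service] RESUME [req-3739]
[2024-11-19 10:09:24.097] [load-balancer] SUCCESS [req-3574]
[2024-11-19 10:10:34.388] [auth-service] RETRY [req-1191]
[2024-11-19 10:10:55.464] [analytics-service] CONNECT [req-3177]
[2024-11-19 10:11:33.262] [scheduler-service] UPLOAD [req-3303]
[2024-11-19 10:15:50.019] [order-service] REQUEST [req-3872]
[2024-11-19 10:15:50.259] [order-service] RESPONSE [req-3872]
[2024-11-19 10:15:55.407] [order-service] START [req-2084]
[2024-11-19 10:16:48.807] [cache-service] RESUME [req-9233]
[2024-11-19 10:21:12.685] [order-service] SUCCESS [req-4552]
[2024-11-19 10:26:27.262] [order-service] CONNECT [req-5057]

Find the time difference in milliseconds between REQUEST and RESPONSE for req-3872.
240

To calculate latency:

1. Find REQUEST with id req-3872: 2024-11-19 10:15:50.019
2. Find RESPONSE with id req-3872: 2024-11-19 10:15:50.259
3. Latency: 2024-11-19 10:15:50.259 - 2024-11-19 10:15:50.019 = 240ms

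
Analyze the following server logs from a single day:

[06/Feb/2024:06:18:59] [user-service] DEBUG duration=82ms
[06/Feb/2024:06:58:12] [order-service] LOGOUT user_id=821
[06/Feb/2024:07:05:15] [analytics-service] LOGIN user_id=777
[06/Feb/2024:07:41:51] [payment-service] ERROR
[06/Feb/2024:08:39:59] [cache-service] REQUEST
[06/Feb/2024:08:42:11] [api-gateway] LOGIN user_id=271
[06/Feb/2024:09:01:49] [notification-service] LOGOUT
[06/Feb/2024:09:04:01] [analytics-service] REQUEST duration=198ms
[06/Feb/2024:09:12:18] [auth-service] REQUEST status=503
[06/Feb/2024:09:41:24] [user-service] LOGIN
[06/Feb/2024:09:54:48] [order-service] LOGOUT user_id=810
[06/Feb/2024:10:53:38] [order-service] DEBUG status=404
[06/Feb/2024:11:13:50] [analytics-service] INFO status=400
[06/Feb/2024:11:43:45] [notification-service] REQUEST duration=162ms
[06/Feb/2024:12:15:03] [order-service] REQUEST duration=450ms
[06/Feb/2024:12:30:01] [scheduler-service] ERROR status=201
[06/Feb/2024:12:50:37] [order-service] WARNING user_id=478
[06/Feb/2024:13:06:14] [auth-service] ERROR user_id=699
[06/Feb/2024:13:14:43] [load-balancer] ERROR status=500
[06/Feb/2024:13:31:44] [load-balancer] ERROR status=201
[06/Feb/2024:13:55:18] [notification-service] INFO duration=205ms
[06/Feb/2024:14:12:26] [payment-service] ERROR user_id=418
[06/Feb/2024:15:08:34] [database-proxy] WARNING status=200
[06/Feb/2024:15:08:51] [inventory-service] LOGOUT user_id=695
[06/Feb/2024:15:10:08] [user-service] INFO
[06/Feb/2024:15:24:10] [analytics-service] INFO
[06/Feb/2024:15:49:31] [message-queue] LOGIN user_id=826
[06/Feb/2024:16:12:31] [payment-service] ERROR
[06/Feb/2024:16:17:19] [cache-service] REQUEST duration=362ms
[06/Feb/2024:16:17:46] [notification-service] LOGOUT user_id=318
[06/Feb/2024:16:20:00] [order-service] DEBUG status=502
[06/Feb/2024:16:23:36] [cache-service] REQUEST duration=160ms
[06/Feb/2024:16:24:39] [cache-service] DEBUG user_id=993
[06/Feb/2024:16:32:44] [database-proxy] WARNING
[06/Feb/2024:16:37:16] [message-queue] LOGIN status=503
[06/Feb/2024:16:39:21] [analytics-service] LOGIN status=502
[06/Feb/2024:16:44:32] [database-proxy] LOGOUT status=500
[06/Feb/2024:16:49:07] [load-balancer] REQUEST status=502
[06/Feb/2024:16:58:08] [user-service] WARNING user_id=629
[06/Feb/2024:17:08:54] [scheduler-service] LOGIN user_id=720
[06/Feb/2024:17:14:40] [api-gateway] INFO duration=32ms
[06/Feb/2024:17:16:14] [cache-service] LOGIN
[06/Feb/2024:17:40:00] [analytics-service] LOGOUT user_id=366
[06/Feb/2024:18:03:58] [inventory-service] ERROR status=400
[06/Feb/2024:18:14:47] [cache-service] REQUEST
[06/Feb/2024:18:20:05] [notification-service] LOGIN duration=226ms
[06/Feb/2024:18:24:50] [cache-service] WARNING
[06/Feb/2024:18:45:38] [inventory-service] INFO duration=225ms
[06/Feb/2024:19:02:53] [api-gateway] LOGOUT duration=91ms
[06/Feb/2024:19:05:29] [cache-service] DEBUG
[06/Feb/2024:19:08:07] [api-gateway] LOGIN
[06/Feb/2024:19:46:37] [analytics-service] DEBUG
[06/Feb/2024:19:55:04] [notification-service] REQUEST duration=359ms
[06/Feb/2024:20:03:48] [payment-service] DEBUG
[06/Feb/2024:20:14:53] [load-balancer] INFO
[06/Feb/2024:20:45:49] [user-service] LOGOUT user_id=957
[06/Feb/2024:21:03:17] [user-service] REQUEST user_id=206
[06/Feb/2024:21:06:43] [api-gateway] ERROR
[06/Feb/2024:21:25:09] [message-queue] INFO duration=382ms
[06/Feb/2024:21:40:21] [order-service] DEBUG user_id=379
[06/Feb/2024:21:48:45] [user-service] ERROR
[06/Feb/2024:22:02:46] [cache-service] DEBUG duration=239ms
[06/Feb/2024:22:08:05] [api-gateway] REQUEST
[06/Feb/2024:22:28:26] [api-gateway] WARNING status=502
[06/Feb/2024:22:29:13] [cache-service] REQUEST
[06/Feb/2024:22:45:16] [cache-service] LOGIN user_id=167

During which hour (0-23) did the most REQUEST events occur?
16

To find the peak hour:

1. Group all REQUEST events by hour
2. Count events in each hour
3. Find hour with maximum count
4. Peak hour: 16 (with 3 events)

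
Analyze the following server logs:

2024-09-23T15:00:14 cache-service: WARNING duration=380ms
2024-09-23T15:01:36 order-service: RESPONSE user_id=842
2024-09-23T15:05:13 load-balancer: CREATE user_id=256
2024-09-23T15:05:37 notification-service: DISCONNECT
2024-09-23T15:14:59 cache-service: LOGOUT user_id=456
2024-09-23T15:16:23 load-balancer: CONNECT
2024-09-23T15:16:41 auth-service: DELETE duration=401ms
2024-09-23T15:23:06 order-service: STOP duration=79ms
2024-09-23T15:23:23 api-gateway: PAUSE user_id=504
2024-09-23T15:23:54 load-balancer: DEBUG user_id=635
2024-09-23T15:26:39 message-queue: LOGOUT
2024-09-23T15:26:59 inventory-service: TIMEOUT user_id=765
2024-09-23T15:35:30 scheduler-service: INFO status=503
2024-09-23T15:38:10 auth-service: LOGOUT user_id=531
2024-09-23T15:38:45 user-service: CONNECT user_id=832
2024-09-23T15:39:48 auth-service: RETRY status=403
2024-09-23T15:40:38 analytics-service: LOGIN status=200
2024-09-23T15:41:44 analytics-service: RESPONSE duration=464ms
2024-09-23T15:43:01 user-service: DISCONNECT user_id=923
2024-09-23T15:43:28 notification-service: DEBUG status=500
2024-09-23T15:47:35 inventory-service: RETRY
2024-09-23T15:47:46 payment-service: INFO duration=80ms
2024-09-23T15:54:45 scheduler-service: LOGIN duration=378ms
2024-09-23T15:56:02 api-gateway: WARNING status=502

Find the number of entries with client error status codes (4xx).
1

To find matching entries:

1. Pattern to match: client error status codes (4xx)
2. Scan each log entry for the pattern
3. Count matches: 1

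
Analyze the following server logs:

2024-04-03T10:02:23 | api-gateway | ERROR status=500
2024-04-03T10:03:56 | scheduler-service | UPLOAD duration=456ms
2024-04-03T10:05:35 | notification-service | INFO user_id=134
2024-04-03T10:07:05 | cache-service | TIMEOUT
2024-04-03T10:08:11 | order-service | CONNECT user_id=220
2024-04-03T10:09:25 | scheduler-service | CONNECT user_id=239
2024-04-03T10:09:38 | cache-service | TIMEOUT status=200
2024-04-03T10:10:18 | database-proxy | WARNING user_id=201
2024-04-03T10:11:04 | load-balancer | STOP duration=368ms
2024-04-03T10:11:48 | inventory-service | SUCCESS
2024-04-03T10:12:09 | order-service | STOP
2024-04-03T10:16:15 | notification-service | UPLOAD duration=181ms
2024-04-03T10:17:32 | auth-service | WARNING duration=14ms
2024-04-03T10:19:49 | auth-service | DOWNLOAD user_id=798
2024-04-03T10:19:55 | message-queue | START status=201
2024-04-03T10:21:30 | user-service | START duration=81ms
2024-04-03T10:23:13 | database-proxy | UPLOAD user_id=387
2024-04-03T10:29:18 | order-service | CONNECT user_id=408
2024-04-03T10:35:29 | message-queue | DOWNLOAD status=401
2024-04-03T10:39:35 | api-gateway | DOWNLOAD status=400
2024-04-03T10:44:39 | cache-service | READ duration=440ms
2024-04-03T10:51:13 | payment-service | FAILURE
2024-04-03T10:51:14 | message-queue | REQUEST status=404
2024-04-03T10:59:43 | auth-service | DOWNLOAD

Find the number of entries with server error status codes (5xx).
1

To find matching entries:

1. Pattern to match: server error status codes (5xx)
2. Scan each log entry for the pattern
3. Count matches: 1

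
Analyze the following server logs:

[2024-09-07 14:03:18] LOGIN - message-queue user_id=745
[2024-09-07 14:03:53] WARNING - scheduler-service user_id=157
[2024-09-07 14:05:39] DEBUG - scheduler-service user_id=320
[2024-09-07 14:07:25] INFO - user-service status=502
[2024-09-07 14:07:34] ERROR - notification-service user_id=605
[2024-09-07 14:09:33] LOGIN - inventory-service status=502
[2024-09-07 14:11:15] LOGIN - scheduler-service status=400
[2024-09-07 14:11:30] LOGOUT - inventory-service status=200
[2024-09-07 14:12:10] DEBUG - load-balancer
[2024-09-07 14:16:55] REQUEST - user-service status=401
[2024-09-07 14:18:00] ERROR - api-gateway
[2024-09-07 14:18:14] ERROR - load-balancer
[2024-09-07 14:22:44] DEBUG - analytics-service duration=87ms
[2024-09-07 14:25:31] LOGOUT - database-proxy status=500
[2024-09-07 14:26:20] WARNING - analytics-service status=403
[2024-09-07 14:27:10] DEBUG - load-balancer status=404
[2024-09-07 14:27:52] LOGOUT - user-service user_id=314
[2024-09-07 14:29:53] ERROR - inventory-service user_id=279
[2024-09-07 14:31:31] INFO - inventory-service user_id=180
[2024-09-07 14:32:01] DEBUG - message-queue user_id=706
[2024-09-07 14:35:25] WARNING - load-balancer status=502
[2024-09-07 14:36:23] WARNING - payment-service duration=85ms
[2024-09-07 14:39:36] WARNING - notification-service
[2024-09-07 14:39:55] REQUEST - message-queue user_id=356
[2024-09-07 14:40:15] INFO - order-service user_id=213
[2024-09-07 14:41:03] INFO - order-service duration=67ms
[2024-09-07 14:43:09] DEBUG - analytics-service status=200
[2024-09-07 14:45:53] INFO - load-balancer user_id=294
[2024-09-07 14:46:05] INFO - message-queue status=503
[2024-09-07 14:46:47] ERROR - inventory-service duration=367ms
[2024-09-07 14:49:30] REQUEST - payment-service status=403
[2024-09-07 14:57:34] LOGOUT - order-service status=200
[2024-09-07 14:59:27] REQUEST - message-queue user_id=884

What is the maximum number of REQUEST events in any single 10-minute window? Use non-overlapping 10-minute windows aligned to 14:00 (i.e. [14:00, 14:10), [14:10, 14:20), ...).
1

To find the burst window:

1. Divide the log period into non-overlapping 10-minute windows starting at 14:00
2. Count REQUEST events in each window
3. Find the window with maximum count
4. Maximum events in a window: 1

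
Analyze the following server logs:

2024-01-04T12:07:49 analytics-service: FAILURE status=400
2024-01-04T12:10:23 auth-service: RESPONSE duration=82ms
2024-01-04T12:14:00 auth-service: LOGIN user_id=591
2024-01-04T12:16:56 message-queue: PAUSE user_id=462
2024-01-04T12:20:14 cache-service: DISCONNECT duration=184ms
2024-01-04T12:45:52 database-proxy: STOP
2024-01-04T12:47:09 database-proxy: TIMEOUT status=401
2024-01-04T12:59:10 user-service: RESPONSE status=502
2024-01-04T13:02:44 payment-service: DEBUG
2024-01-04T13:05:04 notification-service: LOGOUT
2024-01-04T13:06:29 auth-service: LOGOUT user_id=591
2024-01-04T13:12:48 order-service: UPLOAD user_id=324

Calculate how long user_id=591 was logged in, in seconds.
3149

To calculate session duration:

1. Find LOGIN event for user_id=591: 2024-01-04T12:14:00
2. Find LOGOUT event for user_id=591: 2024-01-04T13:06:29
3. Session duration: 2024-01-04T13:06:29 - 2024-01-04T12:14:00 = 3149 seconds (52 minutes)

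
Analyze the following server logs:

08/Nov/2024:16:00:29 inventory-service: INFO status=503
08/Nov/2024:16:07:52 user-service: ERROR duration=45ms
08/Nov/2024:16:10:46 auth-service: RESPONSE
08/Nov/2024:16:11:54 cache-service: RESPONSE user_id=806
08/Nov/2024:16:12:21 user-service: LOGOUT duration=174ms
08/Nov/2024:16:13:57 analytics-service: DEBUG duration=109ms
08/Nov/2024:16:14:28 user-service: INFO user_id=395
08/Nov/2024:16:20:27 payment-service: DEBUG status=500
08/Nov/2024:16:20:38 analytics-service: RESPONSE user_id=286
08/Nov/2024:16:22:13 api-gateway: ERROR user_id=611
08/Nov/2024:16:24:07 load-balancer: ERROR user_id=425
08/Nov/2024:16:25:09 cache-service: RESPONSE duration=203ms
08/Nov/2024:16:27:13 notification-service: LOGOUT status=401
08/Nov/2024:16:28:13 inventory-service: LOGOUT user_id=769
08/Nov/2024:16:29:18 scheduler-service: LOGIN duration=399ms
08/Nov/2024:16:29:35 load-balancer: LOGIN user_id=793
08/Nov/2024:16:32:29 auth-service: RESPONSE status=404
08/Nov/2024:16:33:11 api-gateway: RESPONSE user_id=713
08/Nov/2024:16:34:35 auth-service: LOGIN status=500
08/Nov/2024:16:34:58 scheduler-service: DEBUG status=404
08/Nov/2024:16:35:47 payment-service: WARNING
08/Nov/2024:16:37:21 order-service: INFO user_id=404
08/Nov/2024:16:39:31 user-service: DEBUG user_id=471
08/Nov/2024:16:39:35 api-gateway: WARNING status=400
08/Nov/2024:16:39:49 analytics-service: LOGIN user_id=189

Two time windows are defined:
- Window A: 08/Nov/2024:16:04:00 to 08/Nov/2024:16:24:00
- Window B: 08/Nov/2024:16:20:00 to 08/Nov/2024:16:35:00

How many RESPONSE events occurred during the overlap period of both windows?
1

To find overlap events:

1. Window A: 08/Nov/2024:16:04:00 to 08/Nov/2024:16:24:00
2. Window B: 08/Nov/2024:16:20:00 to 08/Nov/2024:16:35:00
3. Overlap period: 08/Nov/2024:16:20:00 to 08/Nov/2024:16:24:00
4. Count RESPONSE events in overlap: 1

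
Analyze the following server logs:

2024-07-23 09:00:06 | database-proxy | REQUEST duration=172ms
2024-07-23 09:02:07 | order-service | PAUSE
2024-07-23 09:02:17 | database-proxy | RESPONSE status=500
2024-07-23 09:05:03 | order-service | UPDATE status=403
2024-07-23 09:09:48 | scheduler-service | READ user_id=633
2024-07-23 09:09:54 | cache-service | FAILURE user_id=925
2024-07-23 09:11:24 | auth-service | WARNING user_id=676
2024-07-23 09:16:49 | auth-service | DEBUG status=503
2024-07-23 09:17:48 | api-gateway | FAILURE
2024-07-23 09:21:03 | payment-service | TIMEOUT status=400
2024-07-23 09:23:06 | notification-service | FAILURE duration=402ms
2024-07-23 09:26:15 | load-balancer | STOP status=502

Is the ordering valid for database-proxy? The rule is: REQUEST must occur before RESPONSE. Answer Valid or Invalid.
Valid

To validate ordering:

1. Required order: REQUEST → RESPONSE
2. Rule: REQUEST must occur before RESPONSE
3. Check actual order of events for database-proxy
4. Result: Valid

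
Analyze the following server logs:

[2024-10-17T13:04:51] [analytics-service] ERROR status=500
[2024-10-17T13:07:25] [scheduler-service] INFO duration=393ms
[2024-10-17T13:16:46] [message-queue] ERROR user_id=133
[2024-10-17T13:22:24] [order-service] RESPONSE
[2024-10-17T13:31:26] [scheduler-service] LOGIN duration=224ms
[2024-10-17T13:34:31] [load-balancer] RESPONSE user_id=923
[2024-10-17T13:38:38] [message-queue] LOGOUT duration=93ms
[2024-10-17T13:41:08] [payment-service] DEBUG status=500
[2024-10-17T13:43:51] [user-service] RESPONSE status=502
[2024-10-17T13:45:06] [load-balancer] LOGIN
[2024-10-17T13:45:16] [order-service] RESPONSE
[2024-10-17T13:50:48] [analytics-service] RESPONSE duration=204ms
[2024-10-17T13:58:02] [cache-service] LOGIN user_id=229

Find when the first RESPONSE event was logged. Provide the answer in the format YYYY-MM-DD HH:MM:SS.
2024-10-17 13:22:24

To find the first event:

1. Filter for all RESPONSE events
2. Sort by timestamp
3. Select the first one
4. Timestamp: 2024-10-17 13:22:24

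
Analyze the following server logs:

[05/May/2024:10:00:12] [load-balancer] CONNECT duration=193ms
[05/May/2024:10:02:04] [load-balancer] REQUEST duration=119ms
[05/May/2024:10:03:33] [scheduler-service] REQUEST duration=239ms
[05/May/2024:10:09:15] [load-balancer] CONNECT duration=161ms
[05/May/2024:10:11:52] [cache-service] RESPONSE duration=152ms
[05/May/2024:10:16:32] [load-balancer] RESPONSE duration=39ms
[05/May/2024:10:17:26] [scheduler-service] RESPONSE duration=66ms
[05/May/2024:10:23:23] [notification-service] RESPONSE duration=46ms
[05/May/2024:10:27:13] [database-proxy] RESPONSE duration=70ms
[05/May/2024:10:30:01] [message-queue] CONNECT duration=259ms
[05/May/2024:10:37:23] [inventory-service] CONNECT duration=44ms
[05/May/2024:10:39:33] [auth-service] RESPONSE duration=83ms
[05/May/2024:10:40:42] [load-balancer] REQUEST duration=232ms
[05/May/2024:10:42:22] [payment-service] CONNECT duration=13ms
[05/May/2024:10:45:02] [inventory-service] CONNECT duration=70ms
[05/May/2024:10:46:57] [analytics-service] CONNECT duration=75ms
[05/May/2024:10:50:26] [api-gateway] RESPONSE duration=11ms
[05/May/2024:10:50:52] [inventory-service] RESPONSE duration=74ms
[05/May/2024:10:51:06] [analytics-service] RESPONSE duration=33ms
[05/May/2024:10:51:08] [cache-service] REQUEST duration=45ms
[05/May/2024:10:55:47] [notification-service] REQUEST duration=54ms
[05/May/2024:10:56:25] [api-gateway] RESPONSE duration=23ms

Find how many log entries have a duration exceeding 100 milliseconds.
7

To count timeouts:

1. Threshold: 100ms
2. Extract duration from each log entry
3. Count entries where duration > 100
4. Timeout count: 7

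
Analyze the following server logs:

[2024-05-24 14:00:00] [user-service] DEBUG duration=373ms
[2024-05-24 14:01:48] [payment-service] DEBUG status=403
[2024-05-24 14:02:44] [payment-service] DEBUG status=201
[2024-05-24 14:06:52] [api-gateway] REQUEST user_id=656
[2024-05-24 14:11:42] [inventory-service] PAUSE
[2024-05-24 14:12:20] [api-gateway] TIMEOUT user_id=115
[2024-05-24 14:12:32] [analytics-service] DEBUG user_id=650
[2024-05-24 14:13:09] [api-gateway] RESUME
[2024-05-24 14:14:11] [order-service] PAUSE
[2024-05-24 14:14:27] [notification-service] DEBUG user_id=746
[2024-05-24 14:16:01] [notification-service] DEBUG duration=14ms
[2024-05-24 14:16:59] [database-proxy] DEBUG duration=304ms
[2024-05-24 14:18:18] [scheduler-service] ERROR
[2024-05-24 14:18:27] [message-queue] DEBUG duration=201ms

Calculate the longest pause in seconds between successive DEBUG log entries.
588

To find the longest gap:

1. Extract all DEBUG events in chronological order
2. Calculate time differences between consecutive events
3. Find the maximum difference
4. Longest gap: 588 seconds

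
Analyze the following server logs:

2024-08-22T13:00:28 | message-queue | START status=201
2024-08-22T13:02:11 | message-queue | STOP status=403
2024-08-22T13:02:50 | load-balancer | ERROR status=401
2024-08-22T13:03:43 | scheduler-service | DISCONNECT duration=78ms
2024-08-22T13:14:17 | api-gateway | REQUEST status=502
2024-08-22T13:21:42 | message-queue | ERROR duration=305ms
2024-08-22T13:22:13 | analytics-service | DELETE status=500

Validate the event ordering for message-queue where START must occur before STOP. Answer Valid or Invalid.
Valid

To validate ordering:

1. Required order: START → STOP
2. Rule: START must occur before STOP
3. Check actual order of events for message-queue
4. Result: Valid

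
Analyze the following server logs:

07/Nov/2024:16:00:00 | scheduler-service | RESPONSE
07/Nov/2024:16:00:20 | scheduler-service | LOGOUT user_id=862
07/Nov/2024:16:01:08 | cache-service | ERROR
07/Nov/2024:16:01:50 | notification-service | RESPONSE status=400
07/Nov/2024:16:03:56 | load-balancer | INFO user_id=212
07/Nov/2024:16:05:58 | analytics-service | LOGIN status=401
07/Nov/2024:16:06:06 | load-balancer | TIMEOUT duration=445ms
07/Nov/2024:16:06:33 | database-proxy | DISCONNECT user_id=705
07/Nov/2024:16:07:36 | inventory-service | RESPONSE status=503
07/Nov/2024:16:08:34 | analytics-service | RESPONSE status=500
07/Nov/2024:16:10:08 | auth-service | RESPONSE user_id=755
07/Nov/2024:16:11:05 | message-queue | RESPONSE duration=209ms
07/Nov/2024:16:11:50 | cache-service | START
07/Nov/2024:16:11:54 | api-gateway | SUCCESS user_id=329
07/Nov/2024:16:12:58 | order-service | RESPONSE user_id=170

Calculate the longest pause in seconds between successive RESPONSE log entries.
346

To find the longest gap:

1. Extract all RESPONSE events in chronological order
2. Calculate time differences between consecutive events
3. Find the maximum difference
4. Longest gap: 346 seconds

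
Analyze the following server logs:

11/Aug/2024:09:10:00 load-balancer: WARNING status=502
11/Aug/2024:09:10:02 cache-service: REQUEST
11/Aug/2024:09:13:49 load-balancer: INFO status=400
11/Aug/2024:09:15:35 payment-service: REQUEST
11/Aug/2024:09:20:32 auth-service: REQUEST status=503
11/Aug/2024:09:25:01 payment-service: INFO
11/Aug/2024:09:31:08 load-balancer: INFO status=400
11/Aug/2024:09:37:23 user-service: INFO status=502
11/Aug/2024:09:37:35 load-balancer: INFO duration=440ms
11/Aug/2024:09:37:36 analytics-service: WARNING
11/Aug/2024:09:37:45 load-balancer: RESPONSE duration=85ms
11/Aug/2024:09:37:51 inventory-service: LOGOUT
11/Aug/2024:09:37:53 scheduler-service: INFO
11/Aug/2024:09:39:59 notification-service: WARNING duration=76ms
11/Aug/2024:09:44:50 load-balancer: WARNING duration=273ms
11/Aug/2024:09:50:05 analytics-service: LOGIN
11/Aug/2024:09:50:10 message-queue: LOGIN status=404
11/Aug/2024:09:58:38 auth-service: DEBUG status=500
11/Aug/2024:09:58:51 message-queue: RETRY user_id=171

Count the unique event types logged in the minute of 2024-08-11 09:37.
4

To count unique event types:

1. Filter events in the minute starting at 2024-08-11 09:37
2. Extract event types from matching entries
3. Count unique types: 4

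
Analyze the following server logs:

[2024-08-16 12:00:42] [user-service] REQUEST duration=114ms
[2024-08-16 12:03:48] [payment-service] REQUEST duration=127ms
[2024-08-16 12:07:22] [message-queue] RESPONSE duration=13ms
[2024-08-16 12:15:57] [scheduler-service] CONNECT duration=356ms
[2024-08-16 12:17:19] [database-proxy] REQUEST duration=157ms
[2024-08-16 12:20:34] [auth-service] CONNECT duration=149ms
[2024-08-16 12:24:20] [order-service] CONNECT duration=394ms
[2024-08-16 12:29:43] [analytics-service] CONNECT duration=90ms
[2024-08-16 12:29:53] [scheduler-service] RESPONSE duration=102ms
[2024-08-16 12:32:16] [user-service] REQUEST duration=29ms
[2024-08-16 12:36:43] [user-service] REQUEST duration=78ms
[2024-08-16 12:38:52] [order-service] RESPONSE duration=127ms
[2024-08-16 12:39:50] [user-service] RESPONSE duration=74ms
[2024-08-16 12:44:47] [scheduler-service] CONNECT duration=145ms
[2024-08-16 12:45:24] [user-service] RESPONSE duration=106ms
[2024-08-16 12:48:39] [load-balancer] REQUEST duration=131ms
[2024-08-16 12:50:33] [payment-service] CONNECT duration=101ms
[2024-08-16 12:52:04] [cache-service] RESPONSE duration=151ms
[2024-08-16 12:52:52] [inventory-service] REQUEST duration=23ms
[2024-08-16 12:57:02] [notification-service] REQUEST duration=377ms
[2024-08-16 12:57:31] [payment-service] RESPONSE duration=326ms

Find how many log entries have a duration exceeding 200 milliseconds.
4

To count timeouts:

1. Threshold: 200ms
2. Extract duration from each log entry
3. Count entries where duration > 200
4. Timeout count: 4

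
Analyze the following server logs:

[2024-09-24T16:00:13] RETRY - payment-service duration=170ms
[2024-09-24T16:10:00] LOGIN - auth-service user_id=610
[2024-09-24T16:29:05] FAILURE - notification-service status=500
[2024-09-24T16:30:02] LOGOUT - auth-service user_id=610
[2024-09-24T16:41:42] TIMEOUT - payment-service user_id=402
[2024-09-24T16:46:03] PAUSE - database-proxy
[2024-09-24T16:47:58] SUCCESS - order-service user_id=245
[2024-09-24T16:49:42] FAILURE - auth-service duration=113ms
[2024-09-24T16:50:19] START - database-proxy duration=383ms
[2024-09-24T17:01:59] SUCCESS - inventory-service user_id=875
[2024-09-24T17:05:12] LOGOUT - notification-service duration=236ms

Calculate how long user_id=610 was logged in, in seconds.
1202

To calculate session duration:

1. Find LOGIN event for user_id=610: 2024-09-24T16:10:00
2. Find LOGOUT event for user_id=610: 2024-09-24T16:30:02
3. Session duration: 2024-09-24T16:30:02 - 2024-09-24T16:10:00 = 1202 seconds (20 minutes)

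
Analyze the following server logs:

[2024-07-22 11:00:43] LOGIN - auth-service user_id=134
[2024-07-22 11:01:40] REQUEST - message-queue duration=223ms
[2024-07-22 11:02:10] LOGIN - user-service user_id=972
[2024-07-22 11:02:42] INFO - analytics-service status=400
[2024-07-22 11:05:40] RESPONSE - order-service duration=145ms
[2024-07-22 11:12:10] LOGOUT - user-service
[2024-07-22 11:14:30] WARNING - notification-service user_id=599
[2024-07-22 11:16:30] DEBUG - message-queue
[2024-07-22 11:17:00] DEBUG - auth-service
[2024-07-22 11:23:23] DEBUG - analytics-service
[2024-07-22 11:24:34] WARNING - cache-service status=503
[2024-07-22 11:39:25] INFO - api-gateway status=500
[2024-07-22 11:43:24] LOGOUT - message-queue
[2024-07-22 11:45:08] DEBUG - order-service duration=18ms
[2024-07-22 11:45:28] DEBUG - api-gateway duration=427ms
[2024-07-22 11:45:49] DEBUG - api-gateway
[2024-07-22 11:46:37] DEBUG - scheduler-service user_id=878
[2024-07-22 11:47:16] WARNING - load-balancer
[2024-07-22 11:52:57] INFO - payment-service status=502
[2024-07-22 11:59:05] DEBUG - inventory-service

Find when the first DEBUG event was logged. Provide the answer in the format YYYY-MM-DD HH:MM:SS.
2024-07-22 11:16:30

To find the first event:

1. Filter for all DEBUG events
2. Sort by timestamp
3. Select the first one
4. Timestamp: 2024-07-22 11:16:30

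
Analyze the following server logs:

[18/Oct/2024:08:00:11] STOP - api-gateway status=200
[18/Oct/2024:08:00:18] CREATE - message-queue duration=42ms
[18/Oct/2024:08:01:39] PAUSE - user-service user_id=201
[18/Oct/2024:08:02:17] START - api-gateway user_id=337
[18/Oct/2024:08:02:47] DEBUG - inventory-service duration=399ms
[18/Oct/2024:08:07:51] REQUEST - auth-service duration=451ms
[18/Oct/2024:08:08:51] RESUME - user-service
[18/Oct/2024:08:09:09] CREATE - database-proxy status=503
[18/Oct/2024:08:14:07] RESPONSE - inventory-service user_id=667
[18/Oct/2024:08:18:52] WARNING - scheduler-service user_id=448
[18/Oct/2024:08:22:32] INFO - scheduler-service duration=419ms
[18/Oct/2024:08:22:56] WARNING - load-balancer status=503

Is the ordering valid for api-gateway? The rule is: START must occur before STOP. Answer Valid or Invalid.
Invalid

To validate ordering:

1. Required order: START → STOP
2. Rule: START must occur before STOP
3. Check actual order of events for api-gateway
4. Result: Invalid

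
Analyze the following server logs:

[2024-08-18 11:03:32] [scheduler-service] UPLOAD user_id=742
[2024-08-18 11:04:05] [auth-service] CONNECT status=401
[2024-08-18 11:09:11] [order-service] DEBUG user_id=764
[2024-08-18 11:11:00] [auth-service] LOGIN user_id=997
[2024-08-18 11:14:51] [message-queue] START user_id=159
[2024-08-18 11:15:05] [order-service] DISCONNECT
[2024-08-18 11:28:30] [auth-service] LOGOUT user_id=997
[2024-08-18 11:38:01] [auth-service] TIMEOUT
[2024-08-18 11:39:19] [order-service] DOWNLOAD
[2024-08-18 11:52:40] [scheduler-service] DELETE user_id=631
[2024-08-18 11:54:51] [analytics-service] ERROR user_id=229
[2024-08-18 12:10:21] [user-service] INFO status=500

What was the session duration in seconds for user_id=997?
1050

To calculate session duration:

1. Find LOGIN event for user_id=997: 2024-08-18 11:11:00
2. Find LOGOUT event for user_id=997: 2024-08-18 11:28:30
3. Session duration: 2024-08-18 11:28:30 - 2024-08-18 11:11:00 = 1050 seconds (17 minutes)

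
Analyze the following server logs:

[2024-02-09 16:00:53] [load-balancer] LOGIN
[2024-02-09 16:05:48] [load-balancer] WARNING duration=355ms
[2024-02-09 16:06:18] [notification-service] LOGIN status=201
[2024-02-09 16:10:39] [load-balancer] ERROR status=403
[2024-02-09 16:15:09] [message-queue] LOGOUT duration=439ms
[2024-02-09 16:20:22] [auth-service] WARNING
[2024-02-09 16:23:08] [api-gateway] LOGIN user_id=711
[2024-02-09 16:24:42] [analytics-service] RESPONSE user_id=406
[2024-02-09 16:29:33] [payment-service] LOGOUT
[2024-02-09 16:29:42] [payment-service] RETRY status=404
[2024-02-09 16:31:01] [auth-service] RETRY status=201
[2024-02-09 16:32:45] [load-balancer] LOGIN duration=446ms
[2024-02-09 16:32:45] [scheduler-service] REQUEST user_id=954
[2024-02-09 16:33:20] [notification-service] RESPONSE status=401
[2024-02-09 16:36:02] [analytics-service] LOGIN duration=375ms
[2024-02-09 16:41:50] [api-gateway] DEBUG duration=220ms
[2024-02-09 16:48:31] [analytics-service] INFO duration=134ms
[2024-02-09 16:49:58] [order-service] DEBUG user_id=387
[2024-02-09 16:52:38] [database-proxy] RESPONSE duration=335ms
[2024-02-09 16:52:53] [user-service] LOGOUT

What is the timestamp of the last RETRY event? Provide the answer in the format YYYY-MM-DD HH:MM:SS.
2024-02-09 16:31:01

To find the last event:

1. Filter for all RETRY events
2. Sort by timestamp
3. Select the last one
4. Timestamp: 2024-02-09 16:31:01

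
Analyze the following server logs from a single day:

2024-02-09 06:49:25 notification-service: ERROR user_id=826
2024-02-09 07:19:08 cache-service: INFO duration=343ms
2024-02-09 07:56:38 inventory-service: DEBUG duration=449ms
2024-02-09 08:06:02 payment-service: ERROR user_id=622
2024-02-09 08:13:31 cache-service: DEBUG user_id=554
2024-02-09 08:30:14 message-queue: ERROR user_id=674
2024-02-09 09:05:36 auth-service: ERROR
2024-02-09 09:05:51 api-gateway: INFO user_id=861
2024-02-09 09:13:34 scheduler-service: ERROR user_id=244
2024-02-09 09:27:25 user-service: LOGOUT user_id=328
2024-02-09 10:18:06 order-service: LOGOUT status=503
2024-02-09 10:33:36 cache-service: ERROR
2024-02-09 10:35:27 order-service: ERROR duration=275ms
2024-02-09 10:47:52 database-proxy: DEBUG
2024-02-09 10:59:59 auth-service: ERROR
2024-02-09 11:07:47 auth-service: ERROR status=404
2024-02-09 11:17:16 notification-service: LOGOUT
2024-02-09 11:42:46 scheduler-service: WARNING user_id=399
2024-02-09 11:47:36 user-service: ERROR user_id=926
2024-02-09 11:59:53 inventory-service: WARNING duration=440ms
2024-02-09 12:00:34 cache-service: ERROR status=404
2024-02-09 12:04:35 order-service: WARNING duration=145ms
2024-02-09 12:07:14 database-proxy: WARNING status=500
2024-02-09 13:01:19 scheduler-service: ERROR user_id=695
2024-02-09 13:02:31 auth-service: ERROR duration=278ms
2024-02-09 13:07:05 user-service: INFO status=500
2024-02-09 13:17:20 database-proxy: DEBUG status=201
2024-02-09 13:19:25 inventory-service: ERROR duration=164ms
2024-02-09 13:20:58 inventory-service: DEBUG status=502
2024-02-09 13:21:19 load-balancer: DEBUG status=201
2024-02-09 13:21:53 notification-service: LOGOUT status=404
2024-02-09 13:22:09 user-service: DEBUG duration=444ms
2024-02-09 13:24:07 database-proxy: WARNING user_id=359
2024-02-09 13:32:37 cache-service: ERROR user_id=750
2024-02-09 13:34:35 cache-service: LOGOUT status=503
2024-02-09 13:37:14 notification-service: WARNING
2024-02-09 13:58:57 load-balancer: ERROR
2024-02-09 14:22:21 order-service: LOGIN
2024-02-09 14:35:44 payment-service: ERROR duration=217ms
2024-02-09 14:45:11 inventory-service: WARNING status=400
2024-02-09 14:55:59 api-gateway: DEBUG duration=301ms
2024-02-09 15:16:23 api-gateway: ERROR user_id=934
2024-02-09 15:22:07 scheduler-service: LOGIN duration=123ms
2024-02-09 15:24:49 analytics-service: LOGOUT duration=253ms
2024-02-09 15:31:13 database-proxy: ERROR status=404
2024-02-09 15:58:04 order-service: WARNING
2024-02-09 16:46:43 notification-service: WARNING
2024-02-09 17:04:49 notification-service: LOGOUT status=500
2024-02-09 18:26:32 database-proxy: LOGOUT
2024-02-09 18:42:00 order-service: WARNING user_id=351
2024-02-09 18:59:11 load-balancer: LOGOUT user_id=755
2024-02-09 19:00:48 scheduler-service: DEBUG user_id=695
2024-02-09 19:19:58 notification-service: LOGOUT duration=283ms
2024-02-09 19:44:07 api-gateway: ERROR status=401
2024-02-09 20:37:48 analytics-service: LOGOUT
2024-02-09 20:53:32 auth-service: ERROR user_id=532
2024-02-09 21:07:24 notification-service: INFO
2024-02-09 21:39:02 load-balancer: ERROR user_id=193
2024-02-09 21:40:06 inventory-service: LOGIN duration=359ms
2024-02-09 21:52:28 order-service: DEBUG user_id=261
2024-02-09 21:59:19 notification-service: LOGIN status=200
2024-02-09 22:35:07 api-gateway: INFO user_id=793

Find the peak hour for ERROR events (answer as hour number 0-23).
13

To find the peak hour:

1. Group all ERROR events by hour
2. Count events in each hour
3. Find hour with maximum count
4. Peak hour: 13 (with 5 events)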